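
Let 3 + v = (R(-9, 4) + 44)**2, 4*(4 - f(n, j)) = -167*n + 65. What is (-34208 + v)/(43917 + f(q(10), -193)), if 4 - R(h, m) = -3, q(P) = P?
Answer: -126440/177289 ≈ -0.71319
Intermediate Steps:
R(h, m) = 7 (R(h, m) = 4 - 1*(-3) = 4 + 3 = 7)
f(n, j) = -49/4 + 167*n/4 (f(n, j) = 4 - (-167*n + 65)/4 = 4 - (65 - 167*n)/4 = 4 + (-65/4 + 167*n/4) = -49/4 + 167*n/4)
v = 2598 (v = -3 + (7 + 44)**2 = -3 + 51**2 = -3 + 2601 = 2598)
(-34208 + v)/(43917 + f(q(10), -193)) = (-34208 + 2598)/(43917 + (-49/4 + (167/4)*10)) = -31610/(43917 + (-49/4 + 835/2)) = -31610/(43917 + 1621/4) = -31610/177289/4 = -31610*4/177289 = -126440/177289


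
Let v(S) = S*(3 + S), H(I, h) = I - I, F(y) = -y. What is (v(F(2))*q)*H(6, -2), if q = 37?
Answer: 0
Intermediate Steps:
H(I, h) = 0
(v(F(2))*q)*H(6, -2) = (((-1*2)*(3 - 1*2))*37)*0 = (-2*(3 - 2)*37)*0 = (-2*1*37)*0 = -2*37*0 = -74*0 = 0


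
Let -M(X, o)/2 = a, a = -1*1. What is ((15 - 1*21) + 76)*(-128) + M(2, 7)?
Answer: -8958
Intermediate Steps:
a = -1
M(X, o) = 2 (M(X, o) = -2*(-1) = 2)
((15 - 1*21) + 76)*(-128) + M(2, 7) = ((15 - 1*21) + 76)*(-128) + 2 = ((15 - 21) + 76)*(-128) + 2 = (-6 + 76)*(-128) + 2 = 70*(-128) + 2 = -8960 + 2 = -8958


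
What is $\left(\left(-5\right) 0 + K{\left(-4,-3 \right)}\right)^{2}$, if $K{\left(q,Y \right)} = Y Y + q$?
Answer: $25$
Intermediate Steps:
$K{\left(q,Y \right)} = q + Y^{2}$ ($K{\left(q,Y \right)} = Y^{2} + q = q + Y^{2}$)
$\left(\left(-5\right) 0 + K{\left(-4,-3 \right)}\right)^{2} = \left(\left(-5\right) 0 - \left(4 - \left(-3\right)^{2}\right)\right)^{2} = \left(0 + \left(-4 + 9\right)\right)^{2} = \left(0 + 5\right)^{2} = 5^{2} = 25$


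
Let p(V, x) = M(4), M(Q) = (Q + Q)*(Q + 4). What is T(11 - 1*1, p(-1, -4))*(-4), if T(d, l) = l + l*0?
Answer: -256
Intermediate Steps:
M(Q) = 2*Q*(4 + Q) (M(Q) = (2*Q)*(4 + Q) = 2*Q*(4 + Q))
p(V, x) = 64 (p(V, x) = 2*4*(4 + 4) = 2*4*8 = 64)
T(d, l) = l (T(d, l) = l + 0 = l)
T(11 - 1*1, p(-1, -4))*(-4) = 64*(-4) = -256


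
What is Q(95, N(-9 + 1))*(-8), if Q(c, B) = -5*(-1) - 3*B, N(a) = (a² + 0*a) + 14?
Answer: 1832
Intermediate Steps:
N(a) = 14 + a² (N(a) = (a² + 0) + 14 = a² + 14 = 14 + a²)
Q(c, B) = 5 - 3*B
Q(95, N(-9 + 1))*(-8) = (5 - 3*(14 + (-9 + 1)²))*(-8) = (5 - 3*(14 + (-8)²))*(-8) = (5 - 3*(14 + 64))*(-8) = (5 - 3*78)*(-8) = (5 - 234)*(-8) = -229*(-8) = 1832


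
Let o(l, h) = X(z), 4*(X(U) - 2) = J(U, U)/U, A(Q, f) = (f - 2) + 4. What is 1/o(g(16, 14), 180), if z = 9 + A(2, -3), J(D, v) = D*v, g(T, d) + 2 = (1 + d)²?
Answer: ¼ ≈ 0.25000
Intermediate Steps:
A(Q, f) = 2 + f (A(Q, f) = (-2 + f) + 4 = 2 + f)
g(T, d) = -2 + (1 + d)²
z = 8 (z = 9 + (2 - 3) = 9 - 1 = 8)
X(U) = 2 + U/4 (X(U) = 2 + ((U*U)/U)/4 = 2 + (U²/U)/4 = 2 + U/4)
o(l, h) = 4 (o(l, h) = 2 + (¼)*8 = 2 + 2 = 4)
1/o(g(16, 14), 180) = 1/4 = ¼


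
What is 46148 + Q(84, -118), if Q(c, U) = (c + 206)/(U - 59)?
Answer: 8167906/177 ≈ 46146.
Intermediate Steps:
Q(c, U) = (206 + c)/(-59 + U)
46148 + Q(84, -118) = 46148 + (206 + 84)/(-59 - 118) = 46148 + 290/(-177) = 46148 - 1/177*290 = 46148 - 290/177 = 8167906/177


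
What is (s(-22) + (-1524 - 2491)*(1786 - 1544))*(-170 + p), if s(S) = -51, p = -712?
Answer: 857022642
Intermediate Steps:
(s(-22) + (-1524 - 2491)*(1786 - 1544))*(-170 + p) = (-51 + (-1524 - 2491)*(1786 - 1544))*(-170 - 712) = (-51 - 4015*242)*(-882) = (-51 - 971630)*(-882) = -971681*(-882) = 857022642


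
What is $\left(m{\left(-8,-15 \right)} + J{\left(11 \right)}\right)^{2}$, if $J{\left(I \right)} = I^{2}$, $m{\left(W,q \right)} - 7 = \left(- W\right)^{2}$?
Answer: $36864$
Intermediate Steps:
$m{\left(W,q \right)} = 7 + W^{2}$ ($m{\left(W,q \right)} = 7 + \left(- W\right)^{2} = 7 + W^{2}$)
$\left(m{\left(-8,-15 \right)} + J{\left(11 \right)}\right)^{2} = \left(\left(7 + \left(-8\right)^{2}\right) + 11^{2}\right)^{2} = \left(\left(7 + 64\right) + 121\right)^{2} = \left(71 + 121\right)^{2} = 192^{2} = 36864$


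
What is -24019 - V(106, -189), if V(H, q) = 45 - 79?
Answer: -23985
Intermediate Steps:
V(H, q) = -34
-24019 - V(106, -189) = -24019 - 1*(-34) = -24019 + 34 = -23985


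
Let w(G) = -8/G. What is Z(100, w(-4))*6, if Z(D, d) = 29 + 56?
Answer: 510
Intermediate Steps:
Z(D, d) = 85
Z(100, w(-4))*6 = 85*6 = 510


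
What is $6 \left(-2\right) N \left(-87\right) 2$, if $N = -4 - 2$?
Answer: $-12528$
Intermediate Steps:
$N = -6$
$6 \left(-2\right) N \left(-87\right) 2 = 6 \left(-2\right) \left(-6\right) \left(-87\right) 2 = \left(-12\right) \left(-6\right) \left(-87\right) 2 = 72 \left(-87\right) 2 = \left(-6264\right) 2 = -12528$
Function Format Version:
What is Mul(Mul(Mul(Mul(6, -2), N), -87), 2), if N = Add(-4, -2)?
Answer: -12528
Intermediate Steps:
N = -6
Mul(Mul(Mul(Mul(6, -2), N), -87), 2) = Mul(Mul(Mul(Mul(6, -2), -6), -87), 2) = Mul(Mul(Mul(-12, -6), -87), 2) = Mul(Mul(72, -87), 2) = Mul(-6264, 2) = -12528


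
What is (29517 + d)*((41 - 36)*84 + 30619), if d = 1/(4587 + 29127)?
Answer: 30888030618421/33714 ≈ 9.1618e+8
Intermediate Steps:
d = 1/33714 ≈ 2.9661e-5
(29517 + d)*((41 - 36)*84 + 30619) = (29517 + 1/33714)*((41 - 36)*84 + 30619) = 995136139*(5*84 + 30619)/33714 = 995136139*(420 + 30619)/33714 = (995136139/33714)*31039 = 30888030618421/33714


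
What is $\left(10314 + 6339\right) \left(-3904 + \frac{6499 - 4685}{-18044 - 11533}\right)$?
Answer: $- \frac{640976312522}{9859} \approx -6.5014 \cdot 10^{7}$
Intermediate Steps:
$\left(10314 + 6339\right) \left(-3904 + \frac{6499 - 4685}{-18044 - 11533}\right) = 16653 \left(-3904 + \frac{1814}{-29577}\right) = 16653 \left(-3904 + 1814 \left(- \frac{1}{29577}\right)\right) = 16653 \left(-3904 - \frac{1814}{29577}\right) = 16653 \left(- \frac{115470422}{29577}\right) = - \frac{640976312522}{9859}$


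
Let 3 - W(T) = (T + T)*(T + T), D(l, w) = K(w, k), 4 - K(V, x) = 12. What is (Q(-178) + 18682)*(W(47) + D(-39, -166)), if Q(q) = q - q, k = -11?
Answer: -165167562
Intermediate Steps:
Q(q) = 0
K(V, x) = -8 (K(V, x) = 4 - 1*12 = 4 - 12 = -8)
D(l, w) = -8
W(T) = 3 - 4*T**2 (W(T) = 3 - (T + T)*(T + T) = 3 - 2*T*2*T = 3 - 4*T**2)
(Q(-178) + 18682)*(W(47) + D(-39, -166)) = (0 + 18682)*((3 - 4*47**2) - 8) = 18682*((3 - 4*2209) - 8) = 18682*((3 - 8836) - 8) = 18682*(-8833 - 8) = 18682*(-8841) = -165167562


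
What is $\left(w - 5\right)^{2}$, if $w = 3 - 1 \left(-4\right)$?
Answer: $4$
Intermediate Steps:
$w = 7$ ($w = 3 - -4 = 3 + 4 = 7$)
$\left(w - 5\right)^{2} = \left(7 - 5\right)^{2} = 2^{2} = 4$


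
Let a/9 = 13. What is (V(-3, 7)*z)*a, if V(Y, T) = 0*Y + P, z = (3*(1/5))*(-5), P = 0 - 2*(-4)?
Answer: -2808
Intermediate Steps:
P = 8 (P = 0 + 8 = 8)
a = 117 (a = 9*13 = 117)
z = -3 (z = (3*(1*(1/5)))*(-5) = (3*(1/5))*(-5) = (3/5)*(-5) = -3)
V(Y, T) = 8 (V(Y, T) = 0*Y + 8 = 0 + 8 = 8)
(V(-3, 7)*z)*a = (8*(-3))*117 = -24*117 = -2808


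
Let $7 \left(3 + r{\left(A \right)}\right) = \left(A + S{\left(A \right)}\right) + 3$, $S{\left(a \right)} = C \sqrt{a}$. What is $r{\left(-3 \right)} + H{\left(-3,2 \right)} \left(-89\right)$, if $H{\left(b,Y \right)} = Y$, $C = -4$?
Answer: $-181 - \frac{4 i \sqrt{3}}{7} \approx -181.0 - 0.98974 i$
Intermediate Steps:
$S{\left(a \right)} = - 4 \sqrt{a}$
$r{\left(A \right)} = - \frac{18}{7} - \frac{4 \sqrt{A}}{7} + \frac{A}{7}$ ($r{\left(A \right)} = -3 + \frac{\left(A - 4 \sqrt{A}\right) + 3}{7} = -3 + \frac{3 + A - 4 \sqrt{A}}{7} = -3 + \left(\frac{3}{7} - \frac{4 \sqrt{A}}{7} + \frac{A}{7}\right) = - \frac{18}{7} - \frac{4 \sqrt{A}}{7} + \frac{A}{7}$)
$r{\left(-3 \right)} + H{\left(-3,2 \right)} \left(-89\right) = \left(- \frac{18}{7} - \frac{4 \sqrt{-3}}{7} + \frac{1}{7} \left(-3\right)\right) + 2 \left(-89\right) = \left(- \frac{18}{7} - \frac{4 i \sqrt{3}}{7} - \frac{3}{7}\right) - 178 = \left(-3 - \frac{4 i \sqrt{3}}{7}\right) - 178 = -181 - \frac{4 i \sqrt{3}}{7}$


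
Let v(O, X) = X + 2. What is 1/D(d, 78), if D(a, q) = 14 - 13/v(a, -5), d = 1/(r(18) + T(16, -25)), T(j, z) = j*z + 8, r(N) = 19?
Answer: 3/55 ≈ 0.054545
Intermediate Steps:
T(j, z) = 8 + j*z
v(O, X) = 2 + X
d = -1/373 (d = 1/(19 + (8 + 16*(-25))) = 1/(19 + (8 - 400)) = 1/(19 - 392) = 1/(-373) = -1/373 ≈ -0.0026810)
D(a, q) = 55/3 (D(a, q) = 14 - 13/(2 - 5) = 14 - 13/(-3) = 14 - 13*(-1/3) = 14 + 13/3 = 55/3)
1/D(d, 78) = 1/(55/3) = 3/55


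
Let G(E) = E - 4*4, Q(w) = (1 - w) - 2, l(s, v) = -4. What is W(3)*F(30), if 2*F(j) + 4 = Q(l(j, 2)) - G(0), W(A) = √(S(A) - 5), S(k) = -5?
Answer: 15*I*√10/2 ≈ 23.717*I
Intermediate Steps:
Q(w) = -1 - w
G(E) = -16 + E (G(E) = E - 16 = -16 + E)
W(A) = I*√10 (W(A) = √(-5 - 5) = √(-10) = I*√10)
F(j) = 15/2 (F(j) = -2 + ((-1 - 1*(-4)) - (-16 + 0))/2 = -2 + ((-1 + 4) - 1*(-16))/2 = -2 + (3 + 16)/2 = -2 + (½)*19 = -2 + 19/2 = 15/2)
W(3)*F(30) = (I*√10)*(15/2) = 15*I*√10/2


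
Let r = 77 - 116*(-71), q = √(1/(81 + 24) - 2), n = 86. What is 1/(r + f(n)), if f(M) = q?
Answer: 872865/7256126954 - I*√21945/7256126954 ≈ 0.00012029 - 2.0416e-8*I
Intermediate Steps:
q = I*√21945/105 (q = √(1/105 - 2) = √(-209/105) = I*√21945/105 ≈ 1.4108*I)
f(M) = I*√21945/105
r = 8313 (r = 77 + 8236 = 8313)
1/(r + f(n)) = 1/(8313 + I*√21945/105)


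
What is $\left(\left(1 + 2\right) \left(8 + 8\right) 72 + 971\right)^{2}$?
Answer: $19598329$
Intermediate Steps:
$\left(\left(1 + 2\right) \left(8 + 8\right) 72 + 971\right)^{2} = \left(3 \cdot 16 \cdot 72 + 971\right)^{2} = \left(48 \cdot 72 + 971\right)^{2} = \left(3456 + 971\right)^{2} = 4427^{2} = 19598329$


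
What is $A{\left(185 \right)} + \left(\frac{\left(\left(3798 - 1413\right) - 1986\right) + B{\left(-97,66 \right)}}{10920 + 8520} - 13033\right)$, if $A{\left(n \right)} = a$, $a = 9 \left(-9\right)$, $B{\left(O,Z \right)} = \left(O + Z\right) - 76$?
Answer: $- \frac{63733967}{4860} \approx -13114.0$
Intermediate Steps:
$B{\left(O,Z \right)} = -76 + O + Z$
$a = -81$
$A{\left(n \right)} = -81$
$A{\left(185 \right)} + \left(\frac{\left(\left(3798 - 1413\right) - 1986\right) + B{\left(-97,66 \right)}}{10920 + 8520} - 13033\right) = -81 - \left(13033 - \frac{\left(\left(3798 - 1413\right) - 1986\right) - 107}{10920 + 8520}\right) = -81 - \left(13033 - \frac{\left(2385 - 1986\right) - 107}{19440}\right) = -81 - \left(13033 - \left(399 - 107\right) \frac{1}{19440}\right) = -81 + \left(292 \cdot \frac{1}{19440} - 13033\right) = -81 + \left(\frac{73}{4860} - 13033\right) = -81 - \frac{63340307}{4860} = - \frac{63733967}{4860}$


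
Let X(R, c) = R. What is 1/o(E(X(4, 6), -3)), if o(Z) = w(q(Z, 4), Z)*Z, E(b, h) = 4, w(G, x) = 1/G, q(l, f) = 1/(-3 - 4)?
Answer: -1/28 ≈ -0.035714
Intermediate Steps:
q(l, f) = -⅐ (q(l, f) = 1/(-7) = -⅐)
w(G, x) = 1/G
o(Z) = -7*Z (o(Z) = Z/(-⅐) = -7*Z)
1/o(E(X(4, 6), -3)) = 1/(-7*4) = 1/(-28) = -1/28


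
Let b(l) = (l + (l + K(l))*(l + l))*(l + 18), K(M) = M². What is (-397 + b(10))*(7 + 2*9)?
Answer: 1537075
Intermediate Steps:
b(l) = (18 + l)*(l + 2*l*(l + l²)) (b(l) = (l + (l + l²)*(l + l))*(l + 18) = (l + (l + l²)*(2*l))*(18 + l) = (l + 2*l*(l + l²))*(18 + l) = (18 + l)*(l + 2*l*(l + l²)))
(-397 + b(10))*(7 + 2*9) = (-397 + 10*(18 + 2*10³ + 37*10 + 38*10²))*(7 + 2*9) = (-397 + 10*(18 + 2*1000 + 370 + 38*100))*(7 + 18) = (-397 + 10*(18 + 2000 + 370 + 3800))*25 = (-397 + 10*6188)*25 = (-397 + 61880)*25 = 61483*25 = 1537075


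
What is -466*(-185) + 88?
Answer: 86298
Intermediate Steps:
-466*(-185) + 88 = 86210 + 88 = 86298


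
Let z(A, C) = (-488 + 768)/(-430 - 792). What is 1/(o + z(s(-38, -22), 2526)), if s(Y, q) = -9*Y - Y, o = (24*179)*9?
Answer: 611/23623564 ≈ 2.5864e-5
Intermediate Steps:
o = 38664 (o = 4296*9 = 38664)
s(Y, q) = -10*Y
z(A, C) = -140/611 (z(A, C) = 280/(-1222) = 280*(-1/1222) = -140/611)
1/(o + z(s(-38, -22), 2526)) = 1/(38664 - 140/611) = 1/(23623564/611) = 611/23623564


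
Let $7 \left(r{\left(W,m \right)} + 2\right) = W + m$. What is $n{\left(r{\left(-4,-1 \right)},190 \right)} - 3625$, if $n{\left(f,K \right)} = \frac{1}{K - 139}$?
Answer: $- \frac{184874}{51} \approx -3625.0$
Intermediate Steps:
$r{\left(W,m \right)} = -2 + \frac{W}{7} + \frac{m}{7}$ ($r{\left(W,m \right)} = -2 + \frac{W + m}{7} = -2 + \left(\frac{W}{7} + \frac{m}{7}\right) = -2 + \frac{W}{7} + \frac{m}{7}$)
$n{\left(f,K \right)} = \frac{1}{-139 + K}$
$n{\left(r{\left(-4,-1 \right)},190 \right)} - 3625 = \frac{1}{-139 + 190} - 3625 = \frac{1}{51} - 3625 = - \frac{184874}{51}$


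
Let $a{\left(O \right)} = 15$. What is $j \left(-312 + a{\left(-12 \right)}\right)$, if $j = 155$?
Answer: $-46035$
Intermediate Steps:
$j \left(-312 + a{\left(-12 \right)}\right) = 155 \left(-312 + 15\right) = 155 \left(-297\right) = -46035$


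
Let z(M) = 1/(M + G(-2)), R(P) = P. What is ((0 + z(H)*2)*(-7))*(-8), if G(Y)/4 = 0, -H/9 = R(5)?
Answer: -112/45 ≈ -2.4889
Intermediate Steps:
H = -45 (H = -9*5 = -45)
G(Y) = 0 (G(Y) = 4*0 = 0)
z(M) = 1/M (z(M) = 1/(M + 0) = 1/M)
((0 + z(H)*2)*(-7))*(-8) = ((0 + 2/(-45))*(-7))*(-8) = ((0 - 1/45*2)*(-7))*(-8) = ((0 - 2/45)*(-7))*(-8) = -2/45*(-7)*(-8) = (14/45)*(-8) = -112/45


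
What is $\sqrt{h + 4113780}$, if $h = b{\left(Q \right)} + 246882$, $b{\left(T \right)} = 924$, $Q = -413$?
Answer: $\sqrt{4361586} \approx 2088.4$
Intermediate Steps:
$h = 247806$ ($h = 924 + 246882 = 247806$)
$\sqrt{h + 4113780} = \sqrt{247806 + 4113780} = \sqrt{4361586}$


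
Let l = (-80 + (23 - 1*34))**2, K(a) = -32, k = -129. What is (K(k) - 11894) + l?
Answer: -3645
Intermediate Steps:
l = 8281 (l = (-80 + (23 - 34))**2 = (-80 - 11)**2 = (-91)**2 = 8281)
(K(k) - 11894) + l = (-32 - 11894) + 8281 = -11926 + 8281 = -3645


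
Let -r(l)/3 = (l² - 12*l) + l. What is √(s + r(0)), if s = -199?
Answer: I*√199 ≈ 14.107*I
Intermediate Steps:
r(l) = -3*l² + 33*l (r(l) = -3*((l² - 12*l) + l) = -3*(l² - 11*l) = -3*l² + 33*l)
√(s + r(0)) = √(-199 + 3*0*(11 - 1*0)) = √(-199 + 3*0*(11 + 0)) = √(-199 + 3*0*11) = √(-199 + 0) = √(-199) = I*√199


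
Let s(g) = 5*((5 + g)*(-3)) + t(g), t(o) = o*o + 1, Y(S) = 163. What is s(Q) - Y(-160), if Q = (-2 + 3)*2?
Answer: -263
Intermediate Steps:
Q = 2 (Q = 1*2 = 2)
t(o) = 1 + o² (t(o) = o² + 1 = 1 + o²)
s(g) = -74 + g² - 15*g (s(g) = 5*((5 + g)*(-3)) + (1 + g²) = 5*(-15 - 3*g) + (1 + g²) = (-75 - 15*g) + (1 + g²) = -74 + g² - 15*g)
s(Q) - Y(-160) = (-74 + 2² - 15*2) - 1*163 = (-74 + 4 - 30) - 163 = -100 - 163 = -263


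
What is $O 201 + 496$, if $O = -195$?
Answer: $-38699$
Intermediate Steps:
$O 201 + 496 = \left(-195\right) 201 + 496 = -39195 + 496 = -38699$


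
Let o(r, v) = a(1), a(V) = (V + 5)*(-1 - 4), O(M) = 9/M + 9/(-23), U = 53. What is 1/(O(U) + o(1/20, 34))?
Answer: -1219/36840 ≈ -0.033089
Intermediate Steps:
O(M) = -9/23 + 9/M (O(M) = 9/M + 9*(-1/23) = 9/M - 9/23 = -9/23 + 9/M)
a(V) = -25 - 5*V (a(V) = (5 + V)*(-5) = -25 - 5*V)
o(r, v) = -30 (o(r, v) = -25 - 5*1 = -25 - 5 = -30)
1/(O(U) + o(1/20, 34)) = 1/((-9/23 + 9/53) - 30) = 1/(-270/1219 - 30) = 1/(-36840/1219) = -1219/36840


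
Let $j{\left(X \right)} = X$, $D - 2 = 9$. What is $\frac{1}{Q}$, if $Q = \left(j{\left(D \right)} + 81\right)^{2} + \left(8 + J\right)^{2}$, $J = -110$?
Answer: $\frac{1}{18868} \approx 5.3 \cdot 10^{-5}$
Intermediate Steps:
$D = 11$ ($D = 2 + 9 = 11$)
$Q = 18868$ ($Q = \left(11 + 81\right)^{2} + \left(8 - 110\right)^{2} = 92^{2} + \left(-102\right)^{2} = 8464 + 10404 = 18868$)
$\frac{1}{Q} = \frac{1}{18868}$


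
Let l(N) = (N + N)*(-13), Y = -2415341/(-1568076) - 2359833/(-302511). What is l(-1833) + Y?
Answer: 73176347337083/1535146404 ≈ 47667.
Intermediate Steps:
Y = 14340015251/1535146404 (Y = -2415341*(-1/1568076) - 2359833*(-1/302511) = 2415341/1568076 + 7637/979 = 14340015251/1535146404 ≈ 9.3411)
l(N) = -26*N (l(N) = (2*N)*(-13) = -26*N)
l(-1833) + Y = -26*(-1833) + 14340015251/1535146404 = 47658 + 14340015251/1535146404 = 73176347337083/1535146404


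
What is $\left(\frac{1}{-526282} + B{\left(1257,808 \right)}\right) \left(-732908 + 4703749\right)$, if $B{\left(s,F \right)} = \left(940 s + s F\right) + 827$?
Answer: $\frac{4593472806941124365}{526282} \approx 8.7282 \cdot 10^{12}$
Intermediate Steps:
$B{\left(s,F \right)} = 827 + 940 s + F s$ ($B{\left(s,F \right)} = \left(940 s + F s\right) + 827 = 827 + 940 s + F s$)
$\left(\frac{1}{-526282} + B{\left(1257,808 \right)}\right) \left(-732908 + 4703749\right) = \left(\frac{1}{-526282} + \left(827 + 940 \cdot 1257 + 808 \cdot 1257\right)\right) \left(-732908 + 4703749\right) = \left(- \frac{1}{526282} + \left(827 + 1181580 + 1015656\right)\right) 3970841 = \left(- \frac{1}{526282} + 2198063\right) 3970841 = \frac{1156800991765}{526282} \cdot 3970841 = \frac{4593472806941124365}{526282}$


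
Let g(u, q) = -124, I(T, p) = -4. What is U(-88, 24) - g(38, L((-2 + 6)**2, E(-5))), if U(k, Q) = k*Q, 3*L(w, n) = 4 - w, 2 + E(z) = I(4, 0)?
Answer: -1988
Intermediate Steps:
E(z) = -6 (E(z) = -2 - 4 = -6)
L(w, n) = 4/3 - w/3 (L(w, n) = (4 - w)/3 = 4/3 - w/3)
U(k, Q) = Q*k
U(-88, 24) - g(38, L((-2 + 6)**2, E(-5))) = 24*(-88) - 1*(-124) = -2112 + 124 = -1988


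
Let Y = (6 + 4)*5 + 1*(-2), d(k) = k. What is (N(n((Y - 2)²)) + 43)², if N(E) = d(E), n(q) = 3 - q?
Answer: 4284900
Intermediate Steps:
Y = 48 (Y = 10*5 - 2 = 50 - 2 = 48)
N(E) = E
(N(n((Y - 2)²)) + 43)² = ((3 - (48 - 2)²) + 43)² = ((3 - 1*46²) + 43)² = ((3 - 1*2116) + 43)² = ((3 - 2116) + 43)² = (-2113 + 43)² = (-2070)² = 4284900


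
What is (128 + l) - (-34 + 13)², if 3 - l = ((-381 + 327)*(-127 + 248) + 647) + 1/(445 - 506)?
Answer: 340198/61 ≈ 5577.0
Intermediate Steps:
l = 359291/61 (l = 3 - (((-381 + 327)*(-127 + 248) + 647) + 1/(445 - 506)) = 3 - ((-54*121 + 647) + 1/(-61)) = 3 - ((-6534 + 647) - 1/61) = 3 - (-5887 - 1/61) = 3 - 1*(-359108/61) = 3 + 359108/61 = 359291/61 ≈ 5890.0)
(128 + l) - (-34 + 13)² = (128 + 359291/61) - (-34 + 13)² = 367099/61 - 1*(-21)² = 367099/61 - 1*441 = 367099/61 - 441 = 340198/61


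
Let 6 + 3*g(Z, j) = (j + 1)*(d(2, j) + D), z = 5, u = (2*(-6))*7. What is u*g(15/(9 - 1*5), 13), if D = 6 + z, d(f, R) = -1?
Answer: -3752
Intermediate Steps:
u = -84 (u = -12*7 = -84)
D = 11 (D = 6 + 5 = 11)
g(Z, j) = 4/3 + 10*j/3 (g(Z, j) = -2 + ((j + 1)*(-1 + 11))/3 = -2 + ((1 + j)*10)/3 = -2 + (10 + 10*j)/3 = -2 + (10/3 + 10*j/3) = 4/3 + 10*j/3)
u*g(15/(9 - 1*5), 13) = -84*(4/3 + (10/3)*13) = -84*(4/3 + 130/3) = -84*134/3 = -3752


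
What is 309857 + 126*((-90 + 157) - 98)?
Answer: 305951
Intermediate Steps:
309857 + 126*((-90 + 157) - 98) = 309857 + 126*(67 - 98) = 309857 + 126*(-31) = 309857 - 3906 = 305951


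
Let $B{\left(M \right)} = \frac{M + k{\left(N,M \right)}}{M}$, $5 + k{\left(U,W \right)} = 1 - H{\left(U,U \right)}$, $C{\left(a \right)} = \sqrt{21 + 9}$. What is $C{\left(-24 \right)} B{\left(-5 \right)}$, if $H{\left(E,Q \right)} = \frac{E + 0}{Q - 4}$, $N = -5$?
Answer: $\frac{86 \sqrt{30}}{45} \approx 10.468$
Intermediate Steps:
$H{\left(E,Q \right)} = \frac{E}{-4 + Q}$
$C{\left(a \right)} = \sqrt{30}$
$k{\left(U,W \right)} = -4 - \frac{U}{-4 + U}$ ($k{\left(U,W \right)} = -5 - \left(-1 + \frac{U}{-4 + U}\right) = -4 - \frac{U}{-4 + U}$)
$B{\left(M \right)} = \frac{- \frac{41}{9} + M}{M}$ ($B{\left(M \right)} = \frac{M + \frac{16 - -25}{-4 - 5}}{M} = \frac{M + \frac{16 + 25}{-9}}{M} = \frac{M - \frac{41}{9}}{M} = \frac{- \frac{41}{9} + M}{M}$)
$C{\left(-24 \right)} B{\left(-5 \right)} = \sqrt{30} \frac{- \frac{41}{9} - 5}{-5} = \sqrt{30} \left(\left(- \frac{1}{5}\right) \left(- \frac{86}{9}\right)\right) = \sqrt{30} \cdot \frac{86}{45} = \frac{86 \sqrt{30}}{45}$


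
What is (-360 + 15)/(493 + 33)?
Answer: -345/526 ≈ -0.65589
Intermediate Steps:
(-360 + 15)/(493 + 33) = -345/526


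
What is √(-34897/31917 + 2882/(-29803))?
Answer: I*√1076802806632919835/951222351 ≈ 1.0909*I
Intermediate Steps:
√(-34897/31917 + 2882/(-29803)) = √(-34897*1/31917 + 2882*(-1/29803)) = √(-34897/31917 - 2882/29803) = √(-1132020085/951222351) = I*√1076802806632919835/951222351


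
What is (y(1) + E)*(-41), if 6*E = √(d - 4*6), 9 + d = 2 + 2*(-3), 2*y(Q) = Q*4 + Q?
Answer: -205/2 - 41*I*√37/6 ≈ -102.5 - 41.566*I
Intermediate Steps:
y(Q) = 5*Q/2 (y(Q) = (Q*4 + Q)/2 = (4*Q + Q)/2 = (5*Q)/2 = 5*Q/2)
d = -13 (d = -9 + (2 + 2*(-3)) = -9 + (2 - 6) = -9 - 4 = -13)
E = I*√37/6 (E = √(-13 - 4*6)/6 = √(-13 - 24)/6 = √(-37)/6 = (I*√37)/6 = I*√37/6 ≈ 1.0138*I)
(y(1) + E)*(-41) = ((5/2)*1 + I*√37/6)*(-41) = (5/2 + I*√37/6)*(-41) = -205/2 - 41*I*√37/6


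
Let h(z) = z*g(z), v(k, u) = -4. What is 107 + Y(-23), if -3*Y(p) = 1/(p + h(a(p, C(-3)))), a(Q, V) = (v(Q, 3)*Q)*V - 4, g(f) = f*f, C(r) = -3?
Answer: 7046599384/65856069 ≈ 107.00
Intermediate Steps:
g(f) = f**2
a(Q, V) = -4 - 4*Q*V (a(Q, V) = (-4*Q)*V - 4 = -4*Q*V - 4 = -4 - 4*Q*V)
h(z) = z**3 (h(z) = z*z**2 = z**3)
Y(p) = -1/(3*(p + (-4 + 12*p)**3)) (Y(p) = -1/(3*(p + (-4 - 4*p*(-3))**3)) = -1/(3*(p + (-4 + 12*p)**3)))
107 + Y(-23) = 107 - 1/(3*(-23) + 192*(-1 + 3*(-23))**3) = 107 - 1/(-69 + 192*(-1 - 69)**3) = 107 - 1/(-69 + 192*(-70)**3) = 107 - 1/(-69 + 192*(-343000)) = 107 - 1/(-69 - 65856000) = 107 - 1/(-65856069) = 107 - 1*(-1/65856069) = 107 + 1/65856069 = 7046599384/65856069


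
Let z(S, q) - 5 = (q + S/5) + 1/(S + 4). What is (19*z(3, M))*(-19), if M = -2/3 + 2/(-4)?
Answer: -346921/210 ≈ -1652.0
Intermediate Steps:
M = -7/6 (M = -2*⅓ + 2*(-¼) = -⅔ - ½ = -7/6 ≈ -1.1667)
z(S, q) = 5 + q + 1/(4 + S) + S/5 (z(S, q) = 5 + ((q + S/5) + 1/(S + 4)) = 5 + ((q + S*(⅕)) + 1/(4 + S)) = 5 + ((q + S/5) + 1/(4 + S)) = 5 + (q + 1/(4 + S) + S/5) = 5 + q + 1/(4 + S) + S/5)
(19*z(3, M))*(-19) = (19*((105 + 3² + 20*(-7/6) + 29*3 + 5*3*(-7/6))/(5*(4 + 3))))*(-19) = (19*((⅕)*(105 + 9 - 70/3 + 87 - 35/2)/7))*(-19) = (19*((⅕)*(⅐)*(961/6)))*(-19) = (19*(961/210))*(-19) = (18259/210)*(-19) = -346921/210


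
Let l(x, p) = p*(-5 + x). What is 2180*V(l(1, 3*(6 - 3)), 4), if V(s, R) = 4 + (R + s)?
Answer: -61040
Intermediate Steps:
V(s, R) = 4 + R + s
2180*V(l(1, 3*(6 - 3)), 4) = 2180*(4 + 4 + (3*(6 - 3))*(-5 + 1)) = 2180*(4 + 4 + (3*3)*(-4)) = 2180*(4 + 4 + 9*(-4)) = 2180*(4 + 4 - 36) = 2180*(-28) = -61040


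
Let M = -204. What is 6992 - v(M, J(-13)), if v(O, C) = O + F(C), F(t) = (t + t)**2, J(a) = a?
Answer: 6520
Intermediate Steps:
F(t) = 4*t**2 (F(t) = (2*t)**2 = 4*t**2)
v(O, C) = O + 4*C**2
6992 - v(M, J(-13)) = 6992 - (-204 + 4*(-13)**2) = 6992 - (-204 + 4*169) = 6992 - (-204 + 676) = 6992 - 1*472 = 6992 - 472 = 6520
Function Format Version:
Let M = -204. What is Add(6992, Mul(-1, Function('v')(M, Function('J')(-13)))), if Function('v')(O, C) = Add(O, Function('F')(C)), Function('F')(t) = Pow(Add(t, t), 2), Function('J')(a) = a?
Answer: 6520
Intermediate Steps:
Function('F')(t) = Mul(4, Pow(t, 2)) (Function('F')(t) = Pow(Mul(2, t), 2) = Mul(4, Pow(t, 2)))
Function('v')(O, C) = Add(O, Mul(4, Pow(C, 2)))
Add(6992, Mul(-1, Function('v')(M, Function('J')(-13)))) = Add(6992, Mul(-1, Add(-204, Mul(4, Pow(-13, 2))))) = Add(6992, Mul(-1, Add(-204, Mul(4, 169)))) = Add(6992, Mul(-1, Add(-204, 676))) = Add(6992, Mul(-1, 472)) = Add(6992, -472) = 6520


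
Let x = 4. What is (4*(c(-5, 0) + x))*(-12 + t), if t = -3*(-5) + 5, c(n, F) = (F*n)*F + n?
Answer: -32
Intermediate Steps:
c(n, F) = n + n*F² (c(n, F) = n*F² + n = n + n*F²)
t = 20 (t = 15 + 5 = 20)
(4*(c(-5, 0) + x))*(-12 + t) = (4*(-5*(1 + 0²) + 4))*(-12 + 20) = (4*(-5*(1 + 0) + 4))*8 = (4*(-5*1 + 4))*8 = (4*(-5 + 4))*8 = (4*(-1))*8 = -4*8 = -32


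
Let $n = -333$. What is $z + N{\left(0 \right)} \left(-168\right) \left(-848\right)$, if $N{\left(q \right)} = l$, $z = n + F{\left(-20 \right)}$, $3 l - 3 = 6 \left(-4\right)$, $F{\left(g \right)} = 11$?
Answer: $-997570$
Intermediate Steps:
$l = -7$ ($l = 1 + \frac{6 \left(-4\right)}{3} = 1 + \frac{1}{3} \left(-24\right) = 1 - 8 = -7$)
$z = -322$ ($z = -333 + 11 = -322$)
$N{\left(q \right)} = -7$
$z + N{\left(0 \right)} \left(-168\right) \left(-848\right) = -322 + \left(-7\right) \left(-168\right) \left(-848\right) = -322 + 1176 \left(-848\right) = -322 - 997248 = -997570$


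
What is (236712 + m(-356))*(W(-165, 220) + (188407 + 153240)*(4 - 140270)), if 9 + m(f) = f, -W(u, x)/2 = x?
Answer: -11326092962026074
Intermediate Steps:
W(u, x) = -2*x
m(f) = -9 + f
(236712 + m(-356))*(W(-165, 220) + (188407 + 153240)*(4 - 140270)) = (236712 + (-9 - 356))*(-2*220 + (188407 + 153240)*(4 - 140270)) = (236712 - 365)*(-440 + 341647*(-140266)) = 236347*(-440 - 47921458102) = 236347*(-47921458542) = -11326092962026074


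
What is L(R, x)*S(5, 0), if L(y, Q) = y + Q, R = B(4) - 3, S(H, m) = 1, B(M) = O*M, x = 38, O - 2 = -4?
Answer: 27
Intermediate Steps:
O = -2 (O = 2 - 4 = -2)
B(M) = -2*M
R = -11 (R = -2*4 - 3 = -8 - 3 = -11)
L(y, Q) = Q + y
L(R, x)*S(5, 0) = (38 - 11)*1 = 27*1 = 27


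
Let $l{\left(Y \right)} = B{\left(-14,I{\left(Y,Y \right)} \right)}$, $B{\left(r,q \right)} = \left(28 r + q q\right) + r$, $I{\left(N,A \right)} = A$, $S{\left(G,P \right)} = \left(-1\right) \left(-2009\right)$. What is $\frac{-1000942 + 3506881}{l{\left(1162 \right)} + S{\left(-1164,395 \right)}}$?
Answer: $\frac{2505939}{1351847} \approx 1.8537$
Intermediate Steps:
$S{\left(G,P \right)} = 2009$
$B{\left(r,q \right)} = q^{2} + 29 r$ ($B{\left(r,q \right)} = \left(28 r + q^{2}\right) + r = \left(q^{2} + 28 r\right) + r = q^{2} + 29 r$)
$l{\left(Y \right)} = -406 + Y^{2}$ ($l{\left(Y \right)} = Y^{2} + 29 \left(-14\right) = Y^{2} - 406 = -406 + Y^{2}$)
$\frac{-1000942 + 3506881}{l{\left(1162 \right)} + S{\left(-1164,395 \right)}} = \frac{-1000942 + 3506881}{\left(-406 + 1162^{2}\right) + 2009} = \frac{2505939}{\left(-406 + 1350244\right) + 2009} = \frac{2505939}{1349838 + 2009} = \frac{2505939}{1351847}$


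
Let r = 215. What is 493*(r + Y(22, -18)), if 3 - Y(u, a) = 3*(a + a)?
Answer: 160718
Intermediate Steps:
Y(u, a) = 3 - 6*a (Y(u, a) = 3 - 3*(a + a) = 3 - 3*2*a = 3 - 6*a)
493*(r + Y(22, -18)) = 493*(215 + (3 - 6*(-18))) = 493*(215 + (3 + 108)) = 493*(215 + 111) = 493*326 = 160718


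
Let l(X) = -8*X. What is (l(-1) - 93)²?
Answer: 7225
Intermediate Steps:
(l(-1) - 93)² = (-8*(-1) - 93)² = (8 - 93)² = (-85)² = 7225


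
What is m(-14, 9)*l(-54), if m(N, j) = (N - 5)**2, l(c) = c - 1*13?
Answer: -24187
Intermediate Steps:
l(c) = -13 + c (l(c) = c - 13 = -13 + c)
m(N, j) = (-5 + N)**2
m(-14, 9)*l(-54) = (-5 - 14)**2*(-13 - 54) = (-19)**2*(-67) = 361*(-67) = -24187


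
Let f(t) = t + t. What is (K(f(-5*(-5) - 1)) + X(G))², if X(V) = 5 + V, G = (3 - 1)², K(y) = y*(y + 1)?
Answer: 5574321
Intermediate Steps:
f(t) = 2*t
K(y) = y*(1 + y)
G = 4 (G = 2² = 4)
(K(f(-5*(-5) - 1)) + X(G))² = ((2*(-5*(-5) - 1))*(1 + 2*(-5*(-5) - 1)) + (5 + 4))² = ((2*(25 - 1))*(1 + 2*(25 - 1)) + 9)² = ((2*24)*(1 + 2*24) + 9)² = (48*(1 + 48) + 9)² = (48*49 + 9)² = (2352 + 9)² = 2361² = 5574321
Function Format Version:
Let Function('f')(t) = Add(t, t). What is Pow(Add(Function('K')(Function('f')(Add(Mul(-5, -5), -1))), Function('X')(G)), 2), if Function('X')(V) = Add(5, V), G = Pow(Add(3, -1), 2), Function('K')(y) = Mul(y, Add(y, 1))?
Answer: 5574321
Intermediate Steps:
Function('f')(t) = Mul(2, t)
Function('K')(y) = Mul(y, Add(1, y))
G = 4 (G = Pow(2, 2) = 4)
Pow(Add(Function('K')(Function('f')(Add(Mul(-5, -5), -1))), Function('X')(G)), 2) = Pow(Add(Mul(Mul(2, Add(Mul(-5, -5), -1)), Add(1, Mul(2, Add(Mul(-5, -5), -1)))), Add(5, 4)), 2) = Pow(Add(Mul(Mul(2, Add(25, -1)), Add(1, Mul(2, Add(25, -1)))), 9), 2) = Pow(Add(Mul(Mul(2, 24), Add(1, Mul(2, 24))), 9), 2) = Pow(Add(Mul(48, Add(1, 48)), 9), 2) = Pow(Add(Mul(48, 49), 9), 2) = Pow(Add(2352, 9), 2) = Pow(2361, 2) = 5574321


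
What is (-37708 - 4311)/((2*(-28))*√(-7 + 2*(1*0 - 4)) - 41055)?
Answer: 16429429/16052953 - 336152*I*√15/240794295 ≈ 1.0235 - 0.0054067*I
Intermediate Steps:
(-37708 - 4311)/((2*(-28))*√(-7 + 2*(1*0 - 4)) - 41055) = -42019/(-56*√(-7 + 2*(0 - 4)) - 41055) = -42019/(-56*√(-7 + 2*(-4)) - 41055) = -42019/(-56*√(-7 - 8) - 41055) = -42019/(-56*I*√15 - 41055) = -42019/(-41055 - 56*I*√15)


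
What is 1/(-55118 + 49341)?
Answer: -1/5777 ≈ -0.00017310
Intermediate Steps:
1/(-55118 + 49341) = 1/(-5777) = -1/5777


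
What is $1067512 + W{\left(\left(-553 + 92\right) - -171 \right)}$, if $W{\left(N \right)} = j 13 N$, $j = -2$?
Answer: $1075052$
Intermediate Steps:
$W{\left(N \right)} = - 26 N$ ($W{\left(N \right)} = \left(-2\right) 13 N = - 26 N$)
$1067512 + W{\left(\left(-553 + 92\right) - -171 \right)} = 1067512 - 26 \left(\left(-553 + 92\right) - -171\right) = 1067512 - 26 \left(-461 + 171\right) = 1067512 - -7540 = 1067512 + 7540 = 1075052$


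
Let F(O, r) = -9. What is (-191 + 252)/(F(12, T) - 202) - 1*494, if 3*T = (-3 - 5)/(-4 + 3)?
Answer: -104295/211 ≈ -494.29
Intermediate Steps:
T = 8/3 (T = ((-3 - 5)/(-4 + 3))/3 = (-8/(-1))/3 = (-8*(-1))/3 = (⅓)*8 = 8/3 ≈ 2.6667)
(-191 + 252)/(F(12, T) - 202) - 1*494 = (-191 + 252)/(-9 - 202) - 1*494 = 61/(-211) - 494 = 61*(-1/211) - 494 = -61/211 - 494 = -104295/211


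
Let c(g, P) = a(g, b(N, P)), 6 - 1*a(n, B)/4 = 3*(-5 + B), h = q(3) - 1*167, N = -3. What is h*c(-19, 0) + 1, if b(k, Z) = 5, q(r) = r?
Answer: -3935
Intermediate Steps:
h = -164 (h = 3 - 1*167 = 3 - 167 = -164)
a(n, B) = 84 - 12*B (a(n, B) = 24 - 12*(-5 + B) = 24 - 4*(-15 + 3*B) = 24 + (60 - 12*B) = 84 - 12*B)
c(g, P) = 24 (c(g, P) = 84 - 12*5 = 84 - 60 = 24)
h*c(-19, 0) + 1 = -164*24 + 1 = -3936 + 1 = -3935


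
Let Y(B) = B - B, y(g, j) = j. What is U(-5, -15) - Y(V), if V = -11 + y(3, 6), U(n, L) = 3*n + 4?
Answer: -11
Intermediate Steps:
U(n, L) = 4 + 3*n
V = -5 (V = -11 + 6 = -5)
Y(B) = 0
U(-5, -15) - Y(V) = (4 + 3*(-5)) - 1*0 = (4 - 15) + 0 = -11 + 0 = -11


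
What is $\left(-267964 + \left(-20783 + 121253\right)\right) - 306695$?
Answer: $-474189$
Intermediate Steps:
$\left(-267964 + \left(-20783 + 121253\right)\right) - 306695 = \left(-267964 + 100470\right) - 306695 = -167494 - 306695 = -474189$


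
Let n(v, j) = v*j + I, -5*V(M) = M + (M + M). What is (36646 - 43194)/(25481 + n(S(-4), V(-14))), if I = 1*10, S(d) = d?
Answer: -32740/127287 ≈ -0.25721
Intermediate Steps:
I = 10
V(M) = -3*M/5 (V(M) = -(M + (M + M))/5 = -(M + 2*M)/5 = -3*M/5)
n(v, j) = 10 + j*v (n(v, j) = v*j + 10 = j*v + 10 = 10 + j*v)
(36646 - 43194)/(25481 + n(S(-4), V(-14))) = (36646 - 43194)/(25481 + (10 - ⅗*(-14)*(-4))) = -6548/(25481 + (10 + (42/5)*(-4))) = -6548/(25481 + (10 - 168/5)) = -6548/(25481 - 118/5) = -6548/127287/5 = -6548*5/127287 = -32740/127287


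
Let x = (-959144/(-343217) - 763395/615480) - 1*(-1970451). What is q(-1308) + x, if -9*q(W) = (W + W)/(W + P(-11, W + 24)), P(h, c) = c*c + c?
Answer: 53196072837530876675/26996880852648 ≈ 1.9705e+6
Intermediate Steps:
P(h, c) = c + c² (P(h, c) = c² + c = c + c²)
q(W) = -2*W/(9*(W + (24 + W)*(25 + W))) (q(W) = -(W + W)/(9*(W + (W + 24)*(1 + (W + 24)))) = -2*W/(9*(W + (24 + W)*(1 + (24 + W)))) = -2*W/(9*(W + (24 + W)*(25 + W))))
x = 27749646756788571/14082879944 (x = (-959144*(-1/343217) - 763395*1/615480) + 1970451 = (959144/343217 - 50893/41032) + 1970451 = 21888253827/14082879944 + 1970451 = 27749646756788571/14082879944 ≈ 1.9705e+6)
q(-1308) + x = -2*(-1308)/(5400 + 9*(-1308)² + 450*(-1308)) + 27749646756788571/14082879944 = -2*(-1308)/(5400 + 9*1710864 - 588600) + 27749646756788571/14082879944 = -2*(-1308)/(5400 + 15397776 - 588600) + 27749646756788571/14082879944 = -2*(-1308)/14814576 + 27749646756788571/14082879944 = -2*(-1308)*1/14814576 + 27749646756788571/14082879944 = 109/617274 + 27749646756788571/14082879944 = 53196072837530876675/26996880852648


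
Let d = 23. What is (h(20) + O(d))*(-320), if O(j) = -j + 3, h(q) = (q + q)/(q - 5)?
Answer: 16640/3 ≈ 5546.7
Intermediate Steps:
h(q) = 2*q/(-5 + q) (h(q) = (2*q)/(-5 + q) = 2*q/(-5 + q))
O(j) = 3 - j
(h(20) + O(d))*(-320) = (2*20/(-5 + 20) + (3 - 1*23))*(-320) = (2*20/15 + (3 - 23))*(-320) = (2*20*(1/15) - 20)*(-320) = (8/3 - 20)*(-320) = -52/3*(-320) = 16640/3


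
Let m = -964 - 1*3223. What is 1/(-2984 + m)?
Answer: -1/7171 ≈ -0.00013945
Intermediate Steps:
m = -4187 (m = -964 - 3223 = -4187)
1/(-2984 + m) = 1/(-2984 - 4187) = 1/(-7171) = -1/7171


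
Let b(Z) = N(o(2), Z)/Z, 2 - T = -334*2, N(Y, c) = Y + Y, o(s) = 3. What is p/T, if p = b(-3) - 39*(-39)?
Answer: 1519/670 ≈ 2.2672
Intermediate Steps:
N(Y, c) = 2*Y
T = 670 (T = 2 - (-334)*2 = 2 - 1*(-668) = 2 + 668 = 670)
b(Z) = 6/Z (b(Z) = (2*3)/Z = 6/Z)
p = 1519 (p = 6/(-3) - 39*(-39) = 6*(-⅓) + 1521 = -2 + 1521 = 1519)
p/T = 1519/670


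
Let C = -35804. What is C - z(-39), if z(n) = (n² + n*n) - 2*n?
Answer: -38924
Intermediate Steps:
z(n) = -2*n + 2*n² (z(n) = (n² + n²) - 2*n = 2*n² - 2*n = -2*n + 2*n²)
C - z(-39) = -35804 - 2*(-39)*(-1 - 39) = -35804 - 2*(-39)*(-40) = -35804 - 1*3120 = -35804 - 3120 = -38924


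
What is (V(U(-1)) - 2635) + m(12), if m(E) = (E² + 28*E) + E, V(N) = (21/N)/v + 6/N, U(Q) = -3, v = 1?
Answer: -2152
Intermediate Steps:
V(N) = 27/N (V(N) = (21/N)/1 + 6/N = (21/N)*1 + 6/N = 21/N + 6/N = 27/N)
m(E) = E² + 29*E
(V(U(-1)) - 2635) + m(12) = (27/(-3) - 2635) + 12*(29 + 12) = (27*(-⅓) - 2635) + 12*41 = (-9 - 2635) + 492 = -2644 + 492 = -2152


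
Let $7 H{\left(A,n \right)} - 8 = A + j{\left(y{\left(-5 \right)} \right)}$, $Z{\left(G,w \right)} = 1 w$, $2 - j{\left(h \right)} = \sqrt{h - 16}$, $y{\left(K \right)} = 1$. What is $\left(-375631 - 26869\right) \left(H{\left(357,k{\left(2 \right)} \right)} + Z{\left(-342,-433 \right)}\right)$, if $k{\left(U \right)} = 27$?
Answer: $153180000 + 57500 i \sqrt{15} \approx 1.5318 \cdot 10^{8} + 2.227 \cdot 10^{5} i$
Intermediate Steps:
$j{\left(h \right)} = 2 - \sqrt{-16 + h}$ ($j{\left(h \right)} = 2 - \sqrt{h - 16} = 2 - \sqrt{-16 + h}$)
$Z{\left(G,w \right)} = w$
$H{\left(A,n \right)} = \frac{10}{7} + \frac{A}{7} - \frac{i \sqrt{15}}{7}$ ($H{\left(A,n \right)} = \frac{8}{7} + \frac{A + \left(2 - \sqrt{-16 + 1}\right)}{7} = \frac{8}{7} + \frac{A + \left(2 - \sqrt{-15}\right)}{7} = \frac{8}{7} + \frac{A + \left(2 - i \sqrt{15}\right)}{7} = \frac{8}{7} + \frac{2 + A - i \sqrt{15}}{7} = \frac{8}{7} + \left(\frac{2}{7} + \frac{A}{7} - \frac{i \sqrt{15}}{7}\right) = \frac{10}{7} + \frac{A}{7} - \frac{i \sqrt{15}}{7}$)
$\left(-375631 - 26869\right) \left(H{\left(357,k{\left(2 \right)} \right)} + Z{\left(-342,-433 \right)}\right) = \left(-375631 - 26869\right) \left(\left(\frac{10}{7} + \frac{1}{7} \cdot 357 - \frac{i \sqrt{15}}{7}\right) - 433\right) = - 402500 \left(\left(\frac{10}{7} + 51 - \frac{i \sqrt{15}}{7}\right) - 433\right) = - 402500 \left(\left(\frac{367}{7} - \frac{i \sqrt{15}}{7}\right) - 433\right) = - 402500 \left(- \frac{2664}{7} - \frac{i \sqrt{15}}{7}\right) = 153180000 + 57500 i \sqrt{15}$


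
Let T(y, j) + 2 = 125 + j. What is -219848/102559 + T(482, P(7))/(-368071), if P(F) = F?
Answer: -80933005878/37748993689 ≈ -2.1440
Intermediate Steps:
T(y, j) = 123 + j (T(y, j) = -2 + (125 + j) = 123 + j)
-219848/102559 + T(482, P(7))/(-368071) = -219848/102559 + (123 + 7)/(-368071) = -219848*1/102559 + 130*(-1/368071) = -219848/102559 - 130/368071 = -80933005878/37748993689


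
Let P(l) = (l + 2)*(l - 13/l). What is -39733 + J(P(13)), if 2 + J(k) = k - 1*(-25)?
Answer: -39530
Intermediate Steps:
P(l) = (2 + l)*(l - 13/l)
J(k) = 23 + k (J(k) = -2 + (k - 1*(-25)) = -2 + (k + 25) = -2 + (25 + k) = 23 + k)
-39733 + J(P(13)) = -39733 + (23 + (-13 + 13² - 26/13 + 2*13)) = -39733 + (23 + (-13 + 169 - 26*1/13 + 26)) = -39733 + (23 + (-13 + 169 - 2 + 26)) = -39733 + (23 + 180) = -39733 + 203 = -39530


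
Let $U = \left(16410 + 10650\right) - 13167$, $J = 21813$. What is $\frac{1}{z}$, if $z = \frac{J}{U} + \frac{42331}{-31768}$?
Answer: $\frac{13374328}{3177297} \approx 4.2093$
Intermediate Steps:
$U = 13893$ ($U = 27060 - 13167 = 13893$)
$z = \frac{3177297}{13374328}$ ($z = \frac{21813}{13893} + \frac{42331}{-31768} = 21813 \cdot \frac{1}{13893} + 42331 \left(- \frac{1}{31768}\right) = \frac{661}{421} - \frac{42331}{31768} = \frac{3177297}{13374328} \approx 0.23757$)
$\frac{1}{z} = \frac{1}{\frac{3177297}{13374328}} = \frac{13374328}{3177297}$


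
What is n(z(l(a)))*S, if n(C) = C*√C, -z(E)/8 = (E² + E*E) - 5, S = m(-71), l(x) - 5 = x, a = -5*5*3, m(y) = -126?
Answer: 19746720*I*√19590 ≈ 2.7638e+9*I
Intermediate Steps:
a = -75 (a = -25*3 = -75)
l(x) = 5 + x
S = -126
z(E) = 40 - 16*E² (z(E) = -8*((E² + E*E) - 5) = -8*((E² + E²) - 5) = -8*(2*E² - 5) = -8*(-5 + 2*E²) = 40 - 16*E²)
n(C) = C^(3/2)
n(z(l(a)))*S = (40 - 16*(5 - 75)²)^(3/2)*(-126) = (40 - 16*(-70)²)^(3/2)*(-126) = (40 - 16*4900)^(3/2)*(-126) = (40 - 78400)^(3/2)*(-126) = (-78360)^(3/2)*(-126) = -156720*I*√19590*(-126) = 19746720*I*√19590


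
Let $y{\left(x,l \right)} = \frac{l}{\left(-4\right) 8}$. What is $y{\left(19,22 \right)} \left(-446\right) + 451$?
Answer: $\frac{6061}{8} \approx 757.63$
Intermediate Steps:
$y{\left(x,l \right)} = - \frac{l}{32}$ ($y{\left(x,l \right)} = \frac{l}{-32} = l \left(- \frac{1}{32}\right) = - \frac{l}{32}$)
$y{\left(19,22 \right)} \left(-446\right) + 451 = \left(- \frac{1}{32}\right) 22 \left(-446\right) + 451 = \left(- \frac{11}{16}\right) \left(-446\right) + 451 = \frac{2453}{8} + 451 = \frac{6061}{8}$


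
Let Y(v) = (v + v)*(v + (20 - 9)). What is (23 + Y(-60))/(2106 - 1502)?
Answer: 5903/604 ≈ 9.7732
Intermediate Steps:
Y(v) = 2*v*(11 + v) (Y(v) = (2*v)*(v + 11) = (2*v)*(11 + v) = 2*v*(11 + v))
(23 + Y(-60))/(2106 - 1502) = (23 + 2*(-60)*(11 - 60))/(2106 - 1502) = (23 + 2*(-60)*(-49))/604 = (23 + 5880)*(1/604) = 5903*(1/604) = 5903/604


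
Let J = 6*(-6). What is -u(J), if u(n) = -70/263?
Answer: 70/263 ≈ 0.26616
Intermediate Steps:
J = -36
u(n) = -70/263 (u(n) = -70*1/263 = -70/263)
-u(J) = -1*(-70/263) = 70/263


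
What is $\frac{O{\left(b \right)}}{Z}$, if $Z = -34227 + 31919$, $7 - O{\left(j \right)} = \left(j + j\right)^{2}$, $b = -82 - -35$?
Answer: $\frac{8829}{2308} \approx 3.8254$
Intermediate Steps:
$b = -47$ ($b = -82 + 35 = -47$)
$O{\left(j \right)} = 7 - 4 j^{2}$ ($O{\left(j \right)} = 7 - \left(j + j\right)^{2} = 7 - \left(2 j\right)^{2} = 7 - 4 j^{2}$)
$Z = -2308$
$\frac{O{\left(b \right)}}{Z} = \frac{7 - 4 \left(-47\right)^{2}}{-2308} = \left(7 - 8836\right) \left(- \frac{1}{2308}\right) = \left(-8829\right) \left(- \frac{1}{2308}\right) = \frac{8829}{2308}$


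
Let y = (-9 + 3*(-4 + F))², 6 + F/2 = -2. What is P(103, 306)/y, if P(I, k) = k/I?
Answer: 34/54487 ≈ 0.00062400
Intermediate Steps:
F = -16 (F = -12 + 2*(-2) = -12 - 4 = -16)
y = 4761 (y = (-9 + 3*(-4 - 16))² = (-9 + 3*(-20))² = (-9 - 60)² = (-69)² = 4761)
P(103, 306)/y = (306/103)/4761 = (306*(1/103))*(1/4761) = (306/103)*(1/4761) = 34/54487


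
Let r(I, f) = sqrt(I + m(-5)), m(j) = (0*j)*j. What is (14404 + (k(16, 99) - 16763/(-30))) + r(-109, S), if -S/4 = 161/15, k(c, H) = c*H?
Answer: 496403/30 + I*sqrt(109) ≈ 16547.0 + 10.44*I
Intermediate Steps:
k(c, H) = H*c
m(j) = 0 (m(j) = 0*j = 0)
S = -644/15 ≈ -42.933
r(I, f) = sqrt(I) (r(I, f) = sqrt(I + 0) = sqrt(I))
(14404 + (k(16, 99) - 16763/(-30))) + r(-109, S) = (14404 + (99*16 - 16763/(-30))) + sqrt(-109) = (14404 + (1584 - 16763*(-1/30))) + I*sqrt(109) = (14404 + (1584 + 16763/30)) + I*sqrt(109) = (14404 + 64283/30) + I*sqrt(109) = 496403/30 + I*sqrt(109)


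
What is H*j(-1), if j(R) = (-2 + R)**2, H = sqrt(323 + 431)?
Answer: 9*sqrt(754) ≈ 247.13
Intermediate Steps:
H = sqrt(754) ≈ 27.459
H*j(-1) = sqrt(754)*(-2 - 1)**2 = sqrt(754)*(-3)**2 = sqrt(754)*9 = 9*sqrt(754)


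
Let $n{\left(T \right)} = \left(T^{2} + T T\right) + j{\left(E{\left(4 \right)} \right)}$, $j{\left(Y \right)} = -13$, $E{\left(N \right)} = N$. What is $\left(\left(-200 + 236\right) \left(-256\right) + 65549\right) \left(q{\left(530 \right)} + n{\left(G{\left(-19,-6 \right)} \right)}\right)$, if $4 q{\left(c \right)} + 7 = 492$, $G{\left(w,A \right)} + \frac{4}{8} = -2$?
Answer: $\frac{27208839}{4} \approx 6.8022 \cdot 10^{6}$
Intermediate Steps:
$G{\left(w,A \right)} = - \frac{5}{2}$ ($G{\left(w,A \right)} = - \frac{1}{2} - 2 = - \frac{5}{2}$)
$q{\left(c \right)} = \frac{485}{4}$ ($q{\left(c \right)} = - \frac{7}{4} + \frac{1}{4} \cdot 492 = - \frac{7}{4} + 123 = \frac{485}{4}$)
$n{\left(T \right)} = -13 + 2 T^{2}$ ($n{\left(T \right)} = \left(T^{2} + T T\right) - 13 = \left(T^{2} + T^{2}\right) - 13 = 2 T^{2} - 13 = -13 + 2 T^{2}$)
$\left(\left(-200 + 236\right) \left(-256\right) + 65549\right) \left(q{\left(530 \right)} + n{\left(G{\left(-19,-6 \right)} \right)}\right) = \left(\left(-200 + 236\right) \left(-256\right) + 65549\right) \left(\frac{485}{4} - \left(13 - 2 \left(- \frac{5}{2}\right)^{2}\right)\right) = \left(36 \left(-256\right) + 65549\right) \left(\frac{485}{4} + \left(-13 + 2 \cdot \frac{25}{4}\right)\right) = \left(-9216 + 65549\right) \left(\frac{485}{4} + \left(-13 + \frac{25}{2}\right)\right) = 56333 \left(\frac{485}{4} - \frac{1}{2}\right) = 56333 \cdot \frac{483}{4} = \frac{27208839}{4}$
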